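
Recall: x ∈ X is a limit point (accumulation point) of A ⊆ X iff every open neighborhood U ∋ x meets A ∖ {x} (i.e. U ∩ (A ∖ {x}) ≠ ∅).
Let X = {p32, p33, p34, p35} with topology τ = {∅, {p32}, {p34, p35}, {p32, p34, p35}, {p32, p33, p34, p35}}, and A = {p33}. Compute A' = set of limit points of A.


A' = ∅

For each x ∈ X, list the open sets U ∈ τ with x ∈ U, then check whether U ∩ (A ∖ {x}) ≠ ∅ for every such U.
  x = p32: open {p32} ∋ x has {p32} ∩ (A ∖ {p32}) = ∅, so x is NOT a limit point.
  x = p33: open {p32, p33, p34, p35} ∋ x has {p32, p33, p34, p35} ∩ (A ∖ {p33}) = ∅, so x is NOT a limit point.
  x = p34: open {p34, p35} ∋ x has {p34, p35} ∩ (A ∖ {p34}) = ∅, so x is NOT a limit point.
  x = p35: open {p34, p35} ∋ x has {p34, p35} ∩ (A ∖ {p35}) = ∅, so x is NOT a limit point.
Collecting: A' = ∅.


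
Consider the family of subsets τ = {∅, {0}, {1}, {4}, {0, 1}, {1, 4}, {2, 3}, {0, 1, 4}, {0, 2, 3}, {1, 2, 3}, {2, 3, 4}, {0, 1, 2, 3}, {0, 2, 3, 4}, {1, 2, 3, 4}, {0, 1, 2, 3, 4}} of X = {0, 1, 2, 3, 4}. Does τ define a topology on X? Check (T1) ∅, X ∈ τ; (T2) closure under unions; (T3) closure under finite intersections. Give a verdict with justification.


τ is NOT a topology on X.

Axiom (T1): ∅ ∈ τ? Yes; X ∈ τ? Yes.
Axiom (T2/T3): check pairwise unions and intersections of members of τ.
Counterexample for (T2): {0} ∪ {4} = {0, 4} ∉ τ. Therefore τ is NOT a topology.


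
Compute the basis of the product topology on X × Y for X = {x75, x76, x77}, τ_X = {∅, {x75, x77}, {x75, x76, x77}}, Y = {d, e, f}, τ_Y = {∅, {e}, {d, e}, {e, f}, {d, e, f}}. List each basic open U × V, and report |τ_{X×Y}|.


Basis B = {∅ × ∅, {x75, x77} × {e}, {x75, x76, x77} × {e}, {x75, x77} × {d, e}, {x75, x77} × {e, f}, {x75, x77} × {d, e, f}, {x75, x76, x77} × {d, e}, {x75, x76, x77} × {e, f}, {x75, x76, x77} × {d, e, f}}; |τ_{X×Y}| = 14.

Enumerate products U × V with U ∈ τ_X, V ∈ τ_Y (deduplicated):
  ∅ × ∅ = {} (∅)
  {x75, x77} × {e} = {(x75,e), (x77,e)}
  {x75, x76, x77} × {e} = {(x75,e), (x76,e), (x77,e)}
  {x75, x77} × {d, e} = {(x75,d), (x75,e), (x77,d), (x77,e)}
  {x75, x77} × {e, f} = {(x75,e), (x75,f), (x77,e), (x77,f)}
  {x75, x77} × {d, e, f} = {(x75,d), (x75,e), (x75,f), (x77,d), (x77,e), (x77,f)}
  {x75, x76, x77} × {d, e} = {(x75,d), (x75,e), (x76,d), (x76,e), (x77,d), (x77,e)}
  {x75, x76, x77} × {e, f} = {(x75,e), (x75,f), (x76,e), (x76,f), (x77,e), (x77,f)}
  {x75, x76, x77} × {d, e, f} = {(x75,d), (x75,e), (x75,f), (x76,d), (x76,e), (x76,f), (x77,d), (x77,e), (x77,f)}
These 9 distinct sets form the basis B.
Close under arbitrary unions to get τ_{X×Y}; counting gives |τ_{X×Y}| = 14.


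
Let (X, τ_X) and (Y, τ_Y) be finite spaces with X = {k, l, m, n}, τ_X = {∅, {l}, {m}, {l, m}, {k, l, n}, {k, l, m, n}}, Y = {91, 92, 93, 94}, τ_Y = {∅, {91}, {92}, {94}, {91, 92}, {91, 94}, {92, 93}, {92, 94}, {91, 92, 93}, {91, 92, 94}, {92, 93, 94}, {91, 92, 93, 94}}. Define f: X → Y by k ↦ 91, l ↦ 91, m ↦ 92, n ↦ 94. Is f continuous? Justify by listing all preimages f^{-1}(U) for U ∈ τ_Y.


f is NOT continuous.

Compute f^{-1}(U) for each U ∈ τ_Y:
  U = ∅: f^{-1}(U) = ∅ ∈ τ_X ✓.
  U = {91}: f^{-1}(U) = {k, l} ∉ τ_X ✗.
  U = {92}: f^{-1}(U) = {m} ∈ τ_X ✓.
  U = {94}: f^{-1}(U) = {n} ∉ τ_X ✗.
  U = {91, 92}: f^{-1}(U) = {k, l, m} ∉ τ_X ✗.
  U = {91, 94}: f^{-1}(U) = {k, l, n} ∈ τ_X ✓.
  U = {92, 93}: f^{-1}(U) = {m} ∈ τ_X ✓.
  U = {92, 94}: f^{-1}(U) = {m, n} ∉ τ_X ✗.
  U = {91, 92, 93}: f^{-1}(U) = {k, l, m} ∉ τ_X ✗.
  U = {91, 92, 94}: f^{-1}(U) = {k, l, m, n} ∈ τ_X ✓.
  U = {92, 93, 94}: f^{-1}(U) = {m, n} ∉ τ_X ✗.
  U = {91, 92, 93, 94}: f^{-1}(U) = {k, l, m, n} ∈ τ_X ✓.
Found U = {91} with f^{-1}(U) = {k, l} not in τ_X. Therefore f is NOT continuous.


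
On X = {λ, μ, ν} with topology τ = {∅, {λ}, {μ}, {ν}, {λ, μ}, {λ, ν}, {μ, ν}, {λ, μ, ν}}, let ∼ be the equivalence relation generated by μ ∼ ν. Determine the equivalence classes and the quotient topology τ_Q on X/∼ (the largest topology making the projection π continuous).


X/∼ = {[λ], [μ=ν]}; |τ_Q| = 4.

Equivalence classes: [λ], [μ=ν].
Quotient map π: X → X/∼ sends λ ↦ [λ], μ ↦ [μ=ν], ν ↦ [μ=ν].
For each subset V ⊆ X/∼, compute π^{-1}(V) ⊆ X and check whether π^{-1}(V) ∈ τ. V is open in τ_Q iff π^{-1}(V) ∈ τ.
  V = {}: π^{-1}(V) = ∅ ∈ τ ✓.
  V = {[λ]}: π^{-1}(V) = {λ} ∈ τ ✓.
  V = {[μ=ν]}: π^{-1}(V) = {μ, ν} ∈ τ ✓.
  V = {[λ], [μ=ν]}: π^{-1}(V) = {λ, μ, ν} ∈ τ ✓.
Open sets in the quotient: τ_Q = {{}, {[λ]}, {[μ=ν]}, {[λ], [μ=ν]}} (4 elements).


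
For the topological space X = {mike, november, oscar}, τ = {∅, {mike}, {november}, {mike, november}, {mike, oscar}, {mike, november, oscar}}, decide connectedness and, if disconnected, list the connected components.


(X, τ) is disconnected; components = [{november}, {mike, oscar}].

Find clopen sets (U ∈ τ with X ∖ U ∈ τ):
  U = ∅, X ∖ U = {mike, november, oscar} — both open, so U is clopen.
  U = {november}, X ∖ U = {mike, oscar} — both open, so U is clopen.
  U = {mike, oscar}, X ∖ U = {november} — both open, so U is clopen.
  U = {mike, november, oscar}, X ∖ U = ∅ — both open, so U is clopen.
Nontrivial clopen(s) exist: e.g. {mike, oscar}. So (X, τ) is disconnected.
Compute connected components by grouping points that agree on all clopens:
  component: {november}
  component: {mike, oscar}


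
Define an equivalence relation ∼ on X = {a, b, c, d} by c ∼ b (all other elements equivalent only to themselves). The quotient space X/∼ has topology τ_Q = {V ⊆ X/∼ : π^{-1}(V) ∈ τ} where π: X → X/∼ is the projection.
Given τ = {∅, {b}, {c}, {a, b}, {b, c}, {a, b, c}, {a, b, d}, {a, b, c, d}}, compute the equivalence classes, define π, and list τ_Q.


X/∼ = {[a], [b=c], [d]}; |τ_Q| = 4.

Equivalence classes: [a], [b=c], [d].
Quotient map π: X → X/∼ sends a ↦ [a], b ↦ [b=c], c ↦ [b=c], d ↦ [d].
For each subset V ⊆ X/∼, compute π^{-1}(V) ⊆ X and check whether π^{-1}(V) ∈ τ. V is open in τ_Q iff π^{-1}(V) ∈ τ.
  V = {}: π^{-1}(V) = ∅ ∈ τ ✓.
  V = {[a]}: π^{-1}(V) = {a} ∉ τ ✗.
  V = {[b=c]}: π^{-1}(V) = {b, c} ∈ τ ✓.
  V = {[a], [b=c]}: π^{-1}(V) = {a, b, c} ∈ τ ✓.
  V = {[d]}: π^{-1}(V) = {d} ∉ τ ✗.
  V = {[a], [d]}: π^{-1}(V) = {a, d} ∉ τ ✗.
  V = {[b=c], [d]}: π^{-1}(V) = {b, c, d} ∉ τ ✗.
  V = {[a], [b=c], [d]}: π^{-1}(V) = {a, b, c, d} ∈ τ ✓.
Open sets in the quotient: τ_Q = {{}, {[b=c]}, {[a], [b=c]}, {[a], [b=c], [d]}} (4 elements).


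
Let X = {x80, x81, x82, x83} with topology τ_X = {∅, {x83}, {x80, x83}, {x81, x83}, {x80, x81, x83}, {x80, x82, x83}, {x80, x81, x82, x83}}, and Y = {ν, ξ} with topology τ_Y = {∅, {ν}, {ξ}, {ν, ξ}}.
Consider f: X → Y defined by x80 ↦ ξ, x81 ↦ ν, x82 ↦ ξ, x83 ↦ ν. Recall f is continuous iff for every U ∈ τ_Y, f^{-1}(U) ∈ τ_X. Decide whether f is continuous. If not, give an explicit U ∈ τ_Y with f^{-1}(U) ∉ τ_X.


f is NOT continuous.

Compute f^{-1}(U) for each U ∈ τ_Y:
  U = ∅: f^{-1}(U) = ∅ ∈ τ_X ✓.
  U = {ν}: f^{-1}(U) = {x81, x83} ∈ τ_X ✓.
  U = {ξ}: f^{-1}(U) = {x80, x82} ∉ τ_X ✗.
  U = {ν, ξ}: f^{-1}(U) = {x80, x81, x82, x83} ∈ τ_X ✓.
Found U = {ξ} with f^{-1}(U) = {x80, x82} not in τ_X. Therefore f is NOT continuous.


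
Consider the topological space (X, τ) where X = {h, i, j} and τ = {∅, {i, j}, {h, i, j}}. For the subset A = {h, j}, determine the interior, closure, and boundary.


int(A) = ∅, cl(A) = {h, i, j}, ∂A = {h, i, j}.

Closed sets in (X, τ) are complements of opens:
  closed(X, τ) = {∅, {h}, {h, i, j}}.
int(A) = ⋃ {U ∈ τ : U ⊆ A}. Opens contained in A: ∅.
Taking the union of these: int(A) = ∅.
cl(A) = ⋂ {C closed : A ⊆ C}. Closed sets containing A: {h, i, j}.
Intersecting these: cl(A) = {h, i, j}.
∂A = cl(A) ∖ int(A) = {h, i, j} ∖ ∅ = {h, i, j}.


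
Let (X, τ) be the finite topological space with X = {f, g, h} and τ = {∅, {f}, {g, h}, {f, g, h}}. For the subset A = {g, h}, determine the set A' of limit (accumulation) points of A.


A' = {g, h}

For each x ∈ X, list the open sets U ∈ τ with x ∈ U, then check whether U ∩ (A ∖ {x}) ≠ ∅ for every such U.
  x = f: open {f} ∋ x has {f} ∩ (A ∖ {f}) = ∅, so x is NOT a limit point.
  x = g: opens ∋ x are {g, h}, {f, g, h}; each meets A ∖ {g}, so x IS a limit point.
  x = h: opens ∋ x are {g, h}, {f, g, h}; each meets A ∖ {h}, so x IS a limit point.
Collecting: A' = {g, h}.


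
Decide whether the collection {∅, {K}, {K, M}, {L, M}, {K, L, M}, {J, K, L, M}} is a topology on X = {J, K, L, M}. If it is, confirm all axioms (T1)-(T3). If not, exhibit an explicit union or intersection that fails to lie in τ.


τ is NOT a topology on X.

Axiom (T1): ∅ ∈ τ? Yes; X ∈ τ? Yes.
Axiom (T2/T3): check pairwise unions and intersections of members of τ.
Counterexample for (T3): {K, M} ∩ {L, M} = {M} ∉ τ. Therefore τ is NOT a topology.


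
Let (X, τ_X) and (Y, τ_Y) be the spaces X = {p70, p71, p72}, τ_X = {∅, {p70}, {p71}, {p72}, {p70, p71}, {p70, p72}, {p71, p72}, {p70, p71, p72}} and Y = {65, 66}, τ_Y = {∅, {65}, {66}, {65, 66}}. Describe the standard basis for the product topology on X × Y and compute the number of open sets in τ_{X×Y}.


Basis B = {∅ × ∅, {p70} × {65}, {p70} × {66}, {p71} × {65}, {p71} × {66}, {p72} × {65}, {p72} × {66}, {p70} × {65, 66}, {p70, p71} × {65}, {p70, p72} × {65}, {p70, p71} × {66}, {p70, p72} × {66}, {p71} × {65, 66}, {p71, p72} × {65}, {p71, p72} × {66}, {p72} × {65, 66}, {p70, p71, p72} × {65}, {p70, p71, p72} × {66}, {p70, p71} × {65, 66}, {p70, p72} × {65, 66}, {p71, p72} × {65, 66}, {p70, p71, p72} × {65, 66}}; |τ_{X×Y}| = 64.

Enumerate products U × V with U ∈ τ_X, V ∈ τ_Y (deduplicated):
  ∅ × ∅ = {} (∅)
  {p70} × {65} = {(p70,65)}
  {p70} × {66} = {(p70,66)}
  {p71} × {65} = {(p71,65)}
  {p71} × {66} = {(p71,66)}
  {p72} × {65} = {(p72,65)}
  {p72} × {66} = {(p72,66)}
  {p70} × {65, 66} = {(p70,65), (p70,66)}
  {p70, p71} × {65} = {(p70,65), (p71,65)}
  {p70, p72} × {65} = {(p70,65), (p72,65)}
  {p70, p71} × {66} = {(p70,66), (p71,66)}
  {p70, p72} × {66} = {(p70,66), (p72,66)}
  {p71} × {65, 66} = {(p71,65), (p71,66)}
  {p71, p72} × {65} = {(p71,65), (p72,65)}
  {p71, p72} × {66} = {(p71,66), (p72,66)}
  {p72} × {65, 66} = {(p72,65), (p72,66)}
  {p70, p71, p72} × {65} = {(p70,65), (p71,65), (p72,65)}
  {p70, p71, p72} × {66} = {(p70,66), (p71,66), (p72,66)}
  {p70, p71} × {65, 66} = {(p70,65), (p70,66), (p71,65), (p71,66)}
  {p70, p72} × {65, 66} = {(p70,65), (p70,66), (p72,65), (p72,66)}
  {p71, p72} × {65, 66} = {(p71,65), (p71,66), (p72,65), (p72,66)}
  {p70, p71, p72} × {65, 66} = {(p70,65), (p70,66), (p71,65), (p71,66), (p72,65), (p72,66)}
These 22 distinct sets form the basis B.
Close under arbitrary unions to get τ_{X×Y}; counting gives |τ_{X×Y}| = 64.


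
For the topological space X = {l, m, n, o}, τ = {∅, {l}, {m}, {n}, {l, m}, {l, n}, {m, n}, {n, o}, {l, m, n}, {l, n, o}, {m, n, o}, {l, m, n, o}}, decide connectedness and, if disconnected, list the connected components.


(X, τ) is disconnected; components = [{l}, {m}, {n, o}].

Find clopen sets (U ∈ τ with X ∖ U ∈ τ):
  U = ∅, X ∖ U = {l, m, n, o} — both open, so U is clopen.
  U = {l}, X ∖ U = {m, n, o} — both open, so U is clopen.
  U = {m}, X ∖ U = {l, n, o} — both open, so U is clopen.
  U = {l, m}, X ∖ U = {n, o} — both open, so U is clopen.
  U = {n, o}, X ∖ U = {l, m} — both open, so U is clopen.
  U = {l, n, o}, X ∖ U = {m} — both open, so U is clopen.
  U = {m, n, o}, X ∖ U = {l} — both open, so U is clopen.
  U = {l, m, n, o}, X ∖ U = ∅ — both open, so U is clopen.
Nontrivial clopen(s) exist: e.g. {l}. So (X, τ) is disconnected.
Compute connected components by grouping points that agree on all clopens:
  component: {l}
  component: {m}
  component: {n, o}


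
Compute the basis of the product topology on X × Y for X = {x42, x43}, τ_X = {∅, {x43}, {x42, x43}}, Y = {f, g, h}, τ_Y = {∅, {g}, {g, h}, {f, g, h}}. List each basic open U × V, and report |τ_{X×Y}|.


Basis B = {∅ × ∅, {x43} × {g}, {x42, x43} × {g}, {x43} × {g, h}, {x43} × {f, g, h}, {x42, x43} × {g, h}, {x42, x43} × {f, g, h}}; |τ_{X×Y}| = 10.

Enumerate products U × V with U ∈ τ_X, V ∈ τ_Y (deduplicated):
  ∅ × ∅ = {} (∅)
  {x43} × {g} = {(x43,g)}
  {x42, x43} × {g} = {(x42,g), (x43,g)}
  {x43} × {g, h} = {(x43,g), (x43,h)}
  {x43} × {f, g, h} = {(x43,f), (x43,g), (x43,h)}
  {x42, x43} × {g, h} = {(x42,g), (x42,h), (x43,g), (x43,h)}
  {x42, x43} × {f, g, h} = {(x42,f), (x42,g), (x42,h), (x43,f), (x43,g), (x43,h)}
These 7 distinct sets form the basis B.
Close under arbitrary unions to get τ_{X×Y}; counting gives |τ_{X×Y}| = 10.


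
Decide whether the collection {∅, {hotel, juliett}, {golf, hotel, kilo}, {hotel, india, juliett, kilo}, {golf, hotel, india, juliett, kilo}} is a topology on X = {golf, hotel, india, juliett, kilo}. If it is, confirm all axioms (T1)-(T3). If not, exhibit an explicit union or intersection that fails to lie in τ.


τ is NOT a topology on X.

Axiom (T1): ∅ ∈ τ? Yes; X ∈ τ? Yes.
Axiom (T2/T3): check pairwise unions and intersections of members of τ.
Counterexample for (T3): {hotel, juliett} ∩ {golf, hotel, kilo} = {hotel} ∉ τ. Therefore τ is NOT a topology.


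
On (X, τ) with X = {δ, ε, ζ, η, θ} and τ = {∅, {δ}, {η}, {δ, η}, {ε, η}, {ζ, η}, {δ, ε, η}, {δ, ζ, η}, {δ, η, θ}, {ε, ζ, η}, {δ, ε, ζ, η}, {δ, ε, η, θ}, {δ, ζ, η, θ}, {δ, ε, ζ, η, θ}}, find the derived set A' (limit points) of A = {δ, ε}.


A' = {θ}

For each x ∈ X, list the open sets U ∈ τ with x ∈ U, then check whether U ∩ (A ∖ {x}) ≠ ∅ for every such U.
  x = δ: open {δ} ∋ x has {δ} ∩ (A ∖ {δ}) = ∅, so x is NOT a limit point.
  x = ε: open {ε, η} ∋ x has {ε, η} ∩ (A ∖ {ε}) = ∅, so x is NOT a limit point.
  x = ζ: open {ζ, η} ∋ x has {ζ, η} ∩ (A ∖ {ζ}) = ∅, so x is NOT a limit point.
  x = η: open {η} ∋ x has {η} ∩ (A ∖ {η}) = ∅, so x is NOT a limit point.
  x = θ: opens ∋ x are {δ, η, θ}, {δ, ε, η, θ}, {δ, ζ, η, θ}, {δ, ε, ζ, η, θ}; each meets A ∖ {θ}, so x IS a limit point.
Collecting: A' = {θ}.


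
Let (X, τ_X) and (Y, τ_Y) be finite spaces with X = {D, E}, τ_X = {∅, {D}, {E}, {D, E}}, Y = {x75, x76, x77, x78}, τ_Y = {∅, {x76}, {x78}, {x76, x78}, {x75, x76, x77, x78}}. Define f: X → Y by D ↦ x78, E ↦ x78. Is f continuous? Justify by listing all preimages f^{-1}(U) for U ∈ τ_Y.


f IS continuous.

Compute f^{-1}(U) for each U ∈ τ_Y:
  U = ∅: f^{-1}(U) = ∅ ∈ τ_X ✓.
  U = {x76}: f^{-1}(U) = ∅ ∈ τ_X ✓.
  U = {x78}: f^{-1}(U) = {D, E} ∈ τ_X ✓.
  U = {x76, x78}: f^{-1}(U) = {D, E} ∈ τ_X ✓.
  U = {x75, x76, x77, x78}: f^{-1}(U) = {D, E} ∈ τ_X ✓.
Every preimage lies in τ_X, so f IS continuous.


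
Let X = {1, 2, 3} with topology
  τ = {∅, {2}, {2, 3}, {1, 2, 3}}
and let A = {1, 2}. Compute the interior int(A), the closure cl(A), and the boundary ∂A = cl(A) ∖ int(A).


int(A) = {2}, cl(A) = {1, 2, 3}, ∂A = {1, 3}.

Closed sets in (X, τ) are complements of opens:
  closed(X, τ) = {∅, {1}, {1, 3}, {1, 2, 3}}.
int(A) = ⋃ {U ∈ τ : U ⊆ A}. Opens contained in A: ∅, {2}.
Taking the union of these: int(A) = {2}.
cl(A) = ⋂ {C closed : A ⊆ C}. Closed sets containing A: {1, 2, 3}.
Intersecting these: cl(A) = {1, 2, 3}.
∂A = cl(A) ∖ int(A) = {1, 2, 3} ∖ {2} = {1, 3}.


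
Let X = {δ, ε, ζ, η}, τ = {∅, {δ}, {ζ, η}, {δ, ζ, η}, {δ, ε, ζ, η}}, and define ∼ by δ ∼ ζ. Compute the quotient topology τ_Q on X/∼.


X/∼ = {[δ=ζ], [ε], [η]}; |τ_Q| = 3.

Equivalence classes: [δ=ζ], [ε], [η].
Quotient map π: X → X/∼ sends δ ↦ [δ=ζ], ε ↦ [ε], ζ ↦ [δ=ζ], η ↦ [η].
For each subset V ⊆ X/∼, compute π^{-1}(V) ⊆ X and check whether π^{-1}(V) ∈ τ. V is open in τ_Q iff π^{-1}(V) ∈ τ.
  V = {}: π^{-1}(V) = ∅ ∈ τ ✓.
  V = {[δ=ζ]}: π^{-1}(V) = {δ, ζ} ∉ τ ✗.
  V = {[ε]}: π^{-1}(V) = {ε} ∉ τ ✗.
  V = {[δ=ζ], [ε]}: π^{-1}(V) = {δ, ε, ζ} ∉ τ ✗.
  V = {[η]}: π^{-1}(V) = {η} ∉ τ ✗.
  V = {[δ=ζ], [η]}: π^{-1}(V) = {δ, ζ, η} ∈ τ ✓.
  V = {[ε], [η]}: π^{-1}(V) = {ε, η} ∉ τ ✗.
  V = {[δ=ζ], [ε], [η]}: π^{-1}(V) = {δ, ε, ζ, η} ∈ τ ✓.
Open sets in the quotient: τ_Q = {{}, {[δ=ζ], [η]}, {[δ=ζ], [ε], [η]}} (3 elements).


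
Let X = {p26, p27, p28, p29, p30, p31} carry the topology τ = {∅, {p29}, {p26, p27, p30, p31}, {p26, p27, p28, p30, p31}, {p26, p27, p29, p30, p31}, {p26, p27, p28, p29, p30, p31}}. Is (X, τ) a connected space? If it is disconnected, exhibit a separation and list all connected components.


(X, τ) is disconnected; components = [{p29}, {p26, p27, p28, p30, p31}].

Find clopen sets (U ∈ τ with X ∖ U ∈ τ):
  U = ∅, X ∖ U = {p26, p27, p28, p29, p30, p31} — both open, so U is clopen.
  U = {p29}, X ∖ U = {p26, p27, p28, p30, p31} — both open, so U is clopen.
  U = {p26, p27, p28, p30, p31}, X ∖ U = {p29} — both open, so U is clopen.
  U = {p26, p27, p28, p29, p30, p31}, X ∖ U = ∅ — both open, so U is clopen.
Nontrivial clopen(s) exist: e.g. {p29}. So (X, τ) is disconnected.
Compute connected components by grouping points that agree on all clopens:
  component: {p29}
  component: {p26, p27, p28, p30, p31}


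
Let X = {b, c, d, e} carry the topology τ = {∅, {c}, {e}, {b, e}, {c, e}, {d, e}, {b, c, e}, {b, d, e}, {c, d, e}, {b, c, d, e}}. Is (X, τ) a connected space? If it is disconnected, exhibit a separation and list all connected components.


(X, τ) is disconnected; components = [{c}, {b, d, e}].

Find clopen sets (U ∈ τ with X ∖ U ∈ τ):
  U = ∅, X ∖ U = {b, c, d, e} — both open, so U is clopen.
  U = {c}, X ∖ U = {b, d, e} — both open, so U is clopen.
  U = {b, d, e}, X ∖ U = {c} — both open, so U is clopen.
  U = {b, c, d, e}, X ∖ U = ∅ — both open, so U is clopen.
Nontrivial clopen(s) exist: e.g. {c}. So (X, τ) is disconnected.
Compute connected components by grouping points that agree on all clopens:
  component: {c}
  component: {b, d, e}


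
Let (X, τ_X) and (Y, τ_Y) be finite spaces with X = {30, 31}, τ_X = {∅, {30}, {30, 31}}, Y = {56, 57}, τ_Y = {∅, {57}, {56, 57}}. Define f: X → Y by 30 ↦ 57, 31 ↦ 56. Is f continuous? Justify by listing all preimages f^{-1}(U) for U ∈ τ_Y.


f IS continuous.

Compute f^{-1}(U) for each U ∈ τ_Y:
  U = ∅: f^{-1}(U) = ∅ ∈ τ_X ✓.
  U = {57}: f^{-1}(U) = {30} ∈ τ_X ✓.
  U = {56, 57}: f^{-1}(U) = {30, 31} ∈ τ_X ✓.
Every preimage lies in τ_X, so f IS continuous.


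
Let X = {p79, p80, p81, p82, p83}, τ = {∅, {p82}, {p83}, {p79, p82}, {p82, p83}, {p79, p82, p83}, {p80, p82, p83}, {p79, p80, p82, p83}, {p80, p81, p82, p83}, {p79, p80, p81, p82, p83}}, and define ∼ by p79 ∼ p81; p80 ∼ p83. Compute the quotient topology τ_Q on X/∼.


X/∼ = {[p79=p81], [p80=p83], [p82]}; |τ_Q| = 4.

Equivalence classes: [p79=p81], [p80=p83], [p82].
Quotient map π: X → X/∼ sends p79 ↦ [p79=p81], p80 ↦ [p80=p83], p81 ↦ [p79=p81], p82 ↦ [p82], p83 ↦ [p80=p83].
For each subset V ⊆ X/∼, compute π^{-1}(V) ⊆ X and check whether π^{-1}(V) ∈ τ. V is open in τ_Q iff π^{-1}(V) ∈ τ.
  V = {}: π^{-1}(V) = ∅ ∈ τ ✓.
  V = {[p79=p81]}: π^{-1}(V) = {p79, p81} ∉ τ ✗.
  V = {[p80=p83]}: π^{-1}(V) = {p80, p83} ∉ τ ✗.
  V = {[p79=p81], [p80=p83]}: π^{-1}(V) = {p79, p80, p81, p83} ∉ τ ✗.
  V = {[p82]}: π^{-1}(V) = {p82} ∈ τ ✓.
  V = {[p79=p81], [p82]}: π^{-1}(V) = {p79, p81, p82} ∉ τ ✗.
  V = {[p80=p83], [p82]}: π^{-1}(V) = {p80, p82, p83} ∈ τ ✓.
  V = {[p79=p81], [p80=p83], [p82]}: π^{-1}(V) = {p79, p80, p81, p82, p83} ∈ τ ✓.
Open sets in the quotient: τ_Q = {{}, {[p82]}, {[p80=p83], [p82]}, {[p79=p81], [p80=p83], [p82]}} (4 elements).


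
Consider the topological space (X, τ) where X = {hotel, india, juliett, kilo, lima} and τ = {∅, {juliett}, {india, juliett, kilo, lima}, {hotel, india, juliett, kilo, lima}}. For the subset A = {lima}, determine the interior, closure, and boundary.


int(A) = ∅, cl(A) = {hotel, india, kilo, lima}, ∂A = {hotel, india, kilo, lima}.

Closed sets in (X, τ) are complements of opens:
  closed(X, τ) = {∅, {hotel}, {hotel, india, kilo, lima}, {hotel, india, juliett, kilo, lima}}.
int(A) = ⋃ {U ∈ τ : U ⊆ A}. Opens contained in A: ∅.
Taking the union of these: int(A) = ∅.
cl(A) = ⋂ {C closed : A ⊆ C}. Closed sets containing A: {hotel, india, kilo, lima}, {hotel, india, juliett, kilo, lima}.
Intersecting these: cl(A) = {hotel, india, kilo, lima}.
∂A = cl(A) ∖ int(A) = {hotel, india, kilo, lima} ∖ ∅ = {hotel, india, kilo, lima}.


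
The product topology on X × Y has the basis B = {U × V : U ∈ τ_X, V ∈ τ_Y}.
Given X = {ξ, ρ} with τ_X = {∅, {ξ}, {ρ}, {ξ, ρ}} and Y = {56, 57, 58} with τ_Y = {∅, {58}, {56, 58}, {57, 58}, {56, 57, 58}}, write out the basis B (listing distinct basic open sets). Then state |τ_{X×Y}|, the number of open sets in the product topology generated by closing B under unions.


Basis B = {∅ × ∅, {ξ} × {58}, {ρ} × {58}, {ξ} × {56, 58}, {ξ} × {57, 58}, {ξ, ρ} × {58}, {ρ} × {56, 58}, {ρ} × {57, 58}, {ξ} × {56, 57, 58}, {ρ} × {56, 57, 58}, {ξ, ρ} × {56, 58}, {ξ, ρ} × {57, 58}, {ξ, ρ} × {56, 57, 58}}; |τ_{X×Y}| = 25.

Enumerate products U × V with U ∈ τ_X, V ∈ τ_Y (deduplicated):
  ∅ × ∅ = {} (∅)
  {ξ} × {58} = {(ξ,58)}
  {ρ} × {58} = {(ρ,58)}
  {ξ} × {56, 58} = {(ξ,56), (ξ,58)}
  {ξ} × {57, 58} = {(ξ,57), (ξ,58)}
  {ξ, ρ} × {58} = {(ξ,58), (ρ,58)}
  {ρ} × {56, 58} = {(ρ,56), (ρ,58)}
  {ρ} × {57, 58} = {(ρ,57), (ρ,58)}
  {ξ} × {56, 57, 58} = {(ξ,56), (ξ,57), (ξ,58)}
  {ρ} × {56, 57, 58} = {(ρ,56), (ρ,57), (ρ,58)}
  {ξ, ρ} × {56, 58} = {(ξ,56), (ξ,58), (ρ,56), (ρ,58)}
  {ξ, ρ} × {57, 58} = {(ξ,57), (ξ,58), (ρ,57), (ρ,58)}
  {ξ, ρ} × {56, 57, 58} = {(ξ,56), (ξ,57), (ξ,58), (ρ,56), (ρ,57), (ρ,58)}
These 13 distinct sets form the basis B.
Close under arbitrary unions to get τ_{X×Y}; counting gives |τ_{X×Y}| = 25.


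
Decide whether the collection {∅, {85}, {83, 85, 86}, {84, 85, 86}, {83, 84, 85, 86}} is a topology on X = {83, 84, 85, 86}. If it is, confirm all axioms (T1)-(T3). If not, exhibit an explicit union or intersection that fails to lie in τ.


τ is NOT a topology on X.

Axiom (T1): ∅ ∈ τ? Yes; X ∈ τ? Yes.
Axiom (T2/T3): check pairwise unions and intersections of members of τ.
Counterexample for (T3): {83, 85, 86} ∩ {84, 85, 86} = {85, 86} ∉ τ. Therefore τ is NOT a topology.


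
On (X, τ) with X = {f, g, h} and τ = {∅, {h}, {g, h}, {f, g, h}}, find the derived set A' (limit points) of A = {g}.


A' = {f}

For each x ∈ X, list the open sets U ∈ τ with x ∈ U, then check whether U ∩ (A ∖ {x}) ≠ ∅ for every such U.
  x = f: opens ∋ x are {f, g, h}; each meets A ∖ {f}, so x IS a limit point.
  x = g: open {g, h} ∋ x has {g, h} ∩ (A ∖ {g}) = ∅, so x is NOT a limit point.
  x = h: open {h} ∋ x has {h} ∩ (A ∖ {h}) = ∅, so x is NOT a limit point.
Collecting: A' = {f}.


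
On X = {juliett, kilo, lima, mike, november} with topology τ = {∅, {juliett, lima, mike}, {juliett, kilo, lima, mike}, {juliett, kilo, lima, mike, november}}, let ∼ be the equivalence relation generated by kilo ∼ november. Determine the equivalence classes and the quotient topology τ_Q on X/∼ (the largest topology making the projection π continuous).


X/∼ = {[juliett], [kilo=november], [lima], [mike]}; |τ_Q| = 3.

Equivalence classes: [juliett], [kilo=november], [lima], [mike].
Quotient map π: X → X/∼ sends juliett ↦ [juliett], kilo ↦ [kilo=november], lima ↦ [lima], mike ↦ [mike], november ↦ [kilo=november].
For each subset V ⊆ X/∼, compute π^{-1}(V) ⊆ X and check whether π^{-1}(V) ∈ τ. V is open in τ_Q iff π^{-1}(V) ∈ τ.
  V = {}: π^{-1}(V) = ∅ ∈ τ ✓.
  V = {[juliett]}: π^{-1}(V) = {juliett} ∉ τ ✗.
  V = {[kilo=november]}: π^{-1}(V) = {kilo, november} ∉ τ ✗.
  V = {[juliett], [kilo=november]}: π^{-1}(V) = {juliett, kilo, november} ∉ τ ✗.
  V = {[lima]}: π^{-1}(V) = {lima} ∉ τ ✗.
  V = {[juliett], [lima]}: π^{-1}(V) = {juliett, lima} ∉ τ ✗.
  V = {[kilo=november], [lima]}: π^{-1}(V) = {kilo, lima, november} ∉ τ ✗.
  V = {[juliett], [kilo=november], [lima]}: π^{-1}(V) = {juliett, kilo, lima, november} ∉ τ ✗.
  V = {[mike]}: π^{-1}(V) = {mike} ∉ τ ✗.
  V = {[juliett], [mike]}: π^{-1}(V) = {juliett, mike} ∉ τ ✗.
  V = {[kilo=november], [mike]}: π^{-1}(V) = {kilo, mike, november} ∉ τ ✗.
  V = {[juliett], [kilo=november], [mike]}: π^{-1}(V) = {juliett, kilo, mike, november} ∉ τ ✗.
  V = {[lima], [mike]}: π^{-1}(V) = {lima, mike} ∉ τ ✗.
  V = {[juliett], [lima], [mike]}: π^{-1}(V) = {juliett, lima, mike} ∈ τ ✓.
  V = {[kilo=november], [lima], [mike]}: π^{-1}(V) = {kilo, lima, mike, november} ∉ τ ✗.
  V = {[juliett], [kilo=november], [lima], [mike]}: π^{-1}(V) = {juliett, kilo, lima, mike, november} ∈ τ ✓.
Open sets in the quotient: τ_Q = {{}, {[juliett], [lima], [mike]}, {[juliett], [kilo=november], [lima], [mike]}} (3 elements).


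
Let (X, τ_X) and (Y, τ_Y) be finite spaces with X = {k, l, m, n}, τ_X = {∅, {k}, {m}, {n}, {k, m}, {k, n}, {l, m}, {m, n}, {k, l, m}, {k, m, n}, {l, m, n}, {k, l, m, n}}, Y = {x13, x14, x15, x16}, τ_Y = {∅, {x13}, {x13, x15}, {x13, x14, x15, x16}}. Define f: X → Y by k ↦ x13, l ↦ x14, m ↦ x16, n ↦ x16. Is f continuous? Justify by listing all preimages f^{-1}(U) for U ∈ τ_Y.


f IS continuous.

Compute f^{-1}(U) for each U ∈ τ_Y:
  U = ∅: f^{-1}(U) = ∅ ∈ τ_X ✓.
  U = {x13}: f^{-1}(U) = {k} ∈ τ_X ✓.
  U = {x13, x15}: f^{-1}(U) = {k} ∈ τ_X ✓.
  U = {x13, x14, x15, x16}: f^{-1}(U) = {k, l, m, n} ∈ τ_X ✓.
Every preimage lies in τ_X, so f IS continuous.


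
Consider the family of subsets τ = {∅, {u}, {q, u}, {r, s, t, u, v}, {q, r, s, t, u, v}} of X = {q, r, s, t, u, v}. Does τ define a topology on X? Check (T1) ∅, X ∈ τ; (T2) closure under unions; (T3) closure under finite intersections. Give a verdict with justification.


τ IS a topology on X.

Axiom (T1): ∅ ∈ τ? Yes; X ∈ τ? Yes.
Axiom (T2/T3): check pairwise unions and intersections of members of τ.
All pairwise intersections and unions checked — each lies in τ. Therefore τ satisfies (T1), (T2), (T3): it IS a topology on X.


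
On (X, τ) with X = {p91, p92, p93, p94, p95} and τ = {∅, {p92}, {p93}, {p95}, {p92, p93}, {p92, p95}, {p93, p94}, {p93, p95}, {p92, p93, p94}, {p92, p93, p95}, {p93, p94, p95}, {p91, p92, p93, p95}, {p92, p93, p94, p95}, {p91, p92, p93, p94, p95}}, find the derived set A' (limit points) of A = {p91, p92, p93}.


A' = {p91, p94}

For each x ∈ X, list the open sets U ∈ τ with x ∈ U, then check whether U ∩ (A ∖ {x}) ≠ ∅ for every such U.
  x = p91: opens ∋ x are {p91, p92, p93, p95}, {p91, p92, p93, p94, p95}; each meets A ∖ {p91}, so x IS a limit point.
  x = p92: open {p92} ∋ x has {p92} ∩ (A ∖ {p92}) = ∅, so x is NOT a limit point.
  x = p93: open {p93} ∋ x has {p93} ∩ (A ∖ {p93}) = ∅, so x is NOT a limit point.
  x = p94: opens ∋ x are {p93, p94}, {p92, p93, p94}, {p93, p94, p95}, {p92, p93, p94, p95}, {p91, p92, p93, p94, p95}; each meets A ∖ {p94}, so x IS a limit point.
  x = p95: open {p95} ∋ x has {p95} ∩ (A ∖ {p95}) = ∅, so x is NOT a limit point.
Collecting: A' = {p91, p94}.


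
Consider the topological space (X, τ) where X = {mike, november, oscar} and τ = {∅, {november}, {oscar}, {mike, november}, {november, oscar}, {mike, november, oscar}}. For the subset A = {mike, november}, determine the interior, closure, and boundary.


int(A) = {mike, november}, cl(A) = {mike, november}, ∂A = ∅.

Closed sets in (X, τ) are complements of opens:
  closed(X, τ) = {∅, {mike}, {oscar}, {mike, november}, {mike, oscar}, {mike, november, oscar}}.
int(A) = ⋃ {U ∈ τ : U ⊆ A}. Opens contained in A: ∅, {november}, {mike, november}.
Taking the union of these: int(A) = {mike, november}.
cl(A) = ⋂ {C closed : A ⊆ C}. Closed sets containing A: {mike, november}, {mike, november, oscar}.
Intersecting these: cl(A) = {mike, november}.
∂A = cl(A) ∖ int(A) = {mike, november} ∖ {mike, november} = ∅.


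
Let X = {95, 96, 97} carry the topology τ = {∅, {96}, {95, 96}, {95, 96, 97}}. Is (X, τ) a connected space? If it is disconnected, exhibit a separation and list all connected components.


(X, τ) is connected.

Find clopen sets (U ∈ τ with X ∖ U ∈ τ):
  U = ∅, X ∖ U = {95, 96, 97} — both open, so U is clopen.
  U = {95, 96, 97}, X ∖ U = ∅ — both open, so U is clopen.
Only trivial clopens (∅ and X) exist, so (X, τ) is connected.
Compute connected components by grouping points that agree on all clopens:
  component: {95, 96, 97}


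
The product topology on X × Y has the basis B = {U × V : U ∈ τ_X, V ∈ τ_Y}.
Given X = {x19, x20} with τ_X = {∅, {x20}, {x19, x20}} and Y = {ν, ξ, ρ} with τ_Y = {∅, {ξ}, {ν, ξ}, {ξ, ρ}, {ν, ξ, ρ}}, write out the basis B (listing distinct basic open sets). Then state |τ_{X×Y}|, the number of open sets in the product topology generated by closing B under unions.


Basis B = {∅ × ∅, {x20} × {ξ}, {x19, x20} × {ξ}, {x20} × {ν, ξ}, {x20} × {ξ, ρ}, {x20} × {ν, ξ, ρ}, {x19, x20} × {ν, ξ}, {x19, x20} × {ξ, ρ}, {x19, x20} × {ν, ξ, ρ}}; |τ_{X×Y}| = 14.

Enumerate products U × V with U ∈ τ_X, V ∈ τ_Y (deduplicated):
  ∅ × ∅ = {} (∅)
  {x20} × {ξ} = {(x20,ξ)}
  {x19, x20} × {ξ} = {(x19,ξ), (x20,ξ)}
  {x20} × {ν, ξ} = {(x20,ν), (x20,ξ)}
  {x20} × {ξ, ρ} = {(x20,ξ), (x20,ρ)}
  {x20} × {ν, ξ, ρ} = {(x20,ν), (x20,ξ), (x20,ρ)}
  {x19, x20} × {ν, ξ} = {(x19,ν), (x19,ξ), (x20,ν), (x20,ξ)}
  {x19, x20} × {ξ, ρ} = {(x19,ξ), (x19,ρ), (x20,ξ), (x20,ρ)}
  {x19, x20} × {ν, ξ, ρ} = {(x19,ν), (x19,ξ), (x19,ρ), (x20,ν), (x20,ξ), (x20,ρ)}
These 9 distinct sets form the basis B.
Close under arbitrary unions to get τ_{X×Y}; counting gives |τ_{X×Y}| = 14.


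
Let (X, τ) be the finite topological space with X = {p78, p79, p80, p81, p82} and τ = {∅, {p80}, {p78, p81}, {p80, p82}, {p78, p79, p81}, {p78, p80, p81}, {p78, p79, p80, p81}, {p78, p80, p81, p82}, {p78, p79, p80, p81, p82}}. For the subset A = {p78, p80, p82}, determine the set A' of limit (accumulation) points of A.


A' = {p79, p81, p82}

For each x ∈ X, list the open sets U ∈ τ with x ∈ U, then check whether U ∩ (A ∖ {x}) ≠ ∅ for every such U.
  x = p78: open {p78, p81} ∋ x has {p78, p81} ∩ (A ∖ {p78}) = ∅, so x is NOT a limit point.
  x = p79: opens ∋ x are {p78, p79, p81}, {p78, p79, p80, p81}, {p78, p79, p80, p81, p82}; each meets A ∖ {p79}, so x IS a limit point.
  x = p80: open {p80} ∋ x has {p80} ∩ (A ∖ {p80}) = ∅, so x is NOT a limit point.
  x = p81: opens ∋ x are {p78, p81}, {p78, p79, p81}, {p78, p80, p81}, {p78, p79, p80, p81}, {p78, p80, p81, p82}, {p78, p79, p80, p81, p82}; each meets A ∖ {p81}, so x IS a limit point.
  x = p82: opens ∋ x are {p80, p82}, {p78, p80, p81, p82}, {p78, p79, p80, p81, p82}; each meets A ∖ {p82}, so x IS a limit point.
Collecting: A' = {p79, p81, p82}.


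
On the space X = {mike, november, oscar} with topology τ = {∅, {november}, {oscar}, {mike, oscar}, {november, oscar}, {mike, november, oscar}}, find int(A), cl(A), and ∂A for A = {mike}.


int(A) = ∅, cl(A) = {mike}, ∂A = {mike}.

Closed sets in (X, τ) are complements of opens:
  closed(X, τ) = {∅, {mike}, {november}, {mike, november}, {mike, oscar}, {mike, november, oscar}}.
int(A) = ⋃ {U ∈ τ : U ⊆ A}. Opens contained in A: ∅.
Taking the union of these: int(A) = ∅.
cl(A) = ⋂ {C closed : A ⊆ C}. Closed sets containing A: {mike}, {mike, november}, {mike, oscar}, {mike, november, oscar}.
Intersecting these: cl(A) = {mike}.
∂A = cl(A) ∖ int(A) = {mike} ∖ ∅ = {mike}.


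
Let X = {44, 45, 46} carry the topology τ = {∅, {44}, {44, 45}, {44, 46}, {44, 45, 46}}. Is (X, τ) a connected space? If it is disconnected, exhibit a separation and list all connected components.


(X, τ) is connected.

Find clopen sets (U ∈ τ with X ∖ U ∈ τ):
  U = ∅, X ∖ U = {44, 45, 46} — both open, so U is clopen.
  U = {44, 45, 46}, X ∖ U = ∅ — both open, so U is clopen.
Only trivial clopens (∅ and X) exist, so (X, τ) is connected.
Compute connected components by grouping points that agree on all clopens:
  component: {44, 45, 46}


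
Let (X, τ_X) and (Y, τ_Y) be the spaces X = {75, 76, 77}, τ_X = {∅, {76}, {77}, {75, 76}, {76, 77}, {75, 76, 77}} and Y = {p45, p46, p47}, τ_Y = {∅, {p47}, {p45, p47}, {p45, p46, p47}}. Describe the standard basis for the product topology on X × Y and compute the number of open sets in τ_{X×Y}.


Basis B = {∅ × ∅, {76} × {p47}, {77} × {p47}, {75, 76} × {p47}, {76} × {p45, p47}, {76, 77} × {p47}, {77} × {p45, p47}, {75, 76, 77} × {p47}, {76} × {p45, p46, p47}, {77} × {p45, p46, p47}, {75, 76} × {p45, p47}, {76, 77} × {p45, p47}, {75, 76} × {p45, p46, p47}, {75, 76, 77} × {p45, p47}, {76, 77} × {p45, p46, p47}, {75, 76, 77} × {p45, p46, p47}}; |τ_{X×Y}| = 40.

Enumerate products U × V with U ∈ τ_X, V ∈ τ_Y (deduplicated):
  ∅ × ∅ = {} (∅)
  {76} × {p47} = {(76,p47)}
  {77} × {p47} = {(77,p47)}
  {75, 76} × {p47} = {(75,p47), (76,p47)}
  {76} × {p45, p47} = {(76,p45), (76,p47)}
  {76, 77} × {p47} = {(76,p47), (77,p47)}
  {77} × {p45, p47} = {(77,p45), (77,p47)}
  {75, 76, 77} × {p47} = {(75,p47), (76,p47), (77,p47)}
  {76} × {p45, p46, p47} = {(76,p45), (76,p46), (76,p47)}
  {77} × {p45, p46, p47} = {(77,p45), (77,p46), (77,p47)}
  {75, 76} × {p45, p47} = {(75,p45), (75,p47), (76,p45), (76,p47)}
  {76, 77} × {p45, p47} = {(76,p45), (76,p47), (77,p45), (77,p47)}
  {75, 76} × {p45, p46, p47} = {(75,p45), (75,p46), (75,p47), (76,p45), (76,p46), (76,p47)}
  {75, 76, 77} × {p45, p47} = {(75,p45), (75,p47), (76,p45), (76,p47), (77,p45), (77,p47)}
  {76, 77} × {p45, p46, p47} = {(76,p45), (76,p46), (76,p47), (77,p45), (77,p46), (77,p47)}
  {75, 76, 77} × {p45, p46, p47} = {(75,p45), (75,p46), (75,p47), (76,p45), (76,p46), (76,p47), (77,p45), (77,p46), (77,p47)}
These 16 distinct sets form the basis B.
Close under arbitrary unions to get τ_{X×Y}; counting gives |τ_{X×Y}| = 40.


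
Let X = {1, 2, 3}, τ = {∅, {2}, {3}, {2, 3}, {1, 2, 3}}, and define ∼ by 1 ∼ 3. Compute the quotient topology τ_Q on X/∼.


X/∼ = {[1=3], [2]}; |τ_Q| = 3.

Equivalence classes: [1=3], [2].
Quotient map π: X → X/∼ sends 1 ↦ [1=3], 2 ↦ [2], 3 ↦ [1=3].
For each subset V ⊆ X/∼, compute π^{-1}(V) ⊆ X and check whether π^{-1}(V) ∈ τ. V is open in τ_Q iff π^{-1}(V) ∈ τ.
  V = {}: π^{-1}(V) = ∅ ∈ τ ✓.
  V = {[1=3]}: π^{-1}(V) = {1, 3} ∉ τ ✗.
  V = {[2]}: π^{-1}(V) = {2} ∈ τ ✓.
  V = {[1=3], [2]}: π^{-1}(V) = {1, 2, 3} ∈ τ ✓.
Open sets in the quotient: τ_Q = {{}, {[2]}, {[1=3], [2]}} (3 elements).


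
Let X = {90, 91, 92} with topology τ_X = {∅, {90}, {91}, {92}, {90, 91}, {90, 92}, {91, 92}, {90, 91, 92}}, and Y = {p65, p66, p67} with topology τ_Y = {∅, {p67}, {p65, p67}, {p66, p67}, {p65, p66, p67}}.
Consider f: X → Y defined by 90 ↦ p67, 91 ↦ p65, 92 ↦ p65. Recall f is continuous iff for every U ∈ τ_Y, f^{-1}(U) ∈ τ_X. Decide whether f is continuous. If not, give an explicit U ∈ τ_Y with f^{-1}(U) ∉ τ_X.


f IS continuous.

Compute f^{-1}(U) for each U ∈ τ_Y:
  U = ∅: f^{-1}(U) = ∅ ∈ τ_X ✓.
  U = {p67}: f^{-1}(U) = {90} ∈ τ_X ✓.
  U = {p65, p67}: f^{-1}(U) = {90, 91, 92} ∈ τ_X ✓.
  U = {p66, p67}: f^{-1}(U) = {90} ∈ τ_X ✓.
  U = {p65, p66, p67}: f^{-1}(U) = {90, 91, 92} ∈ τ_X ✓.
Every preimage lies in τ_X, so f IS continuous.


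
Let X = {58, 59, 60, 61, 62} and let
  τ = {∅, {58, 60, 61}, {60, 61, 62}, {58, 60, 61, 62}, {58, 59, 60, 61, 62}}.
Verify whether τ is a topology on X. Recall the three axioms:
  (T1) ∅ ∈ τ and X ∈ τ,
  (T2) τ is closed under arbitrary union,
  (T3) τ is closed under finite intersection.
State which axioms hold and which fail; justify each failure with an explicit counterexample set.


τ is NOT a topology on X.

Axiom (T1): ∅ ∈ τ? Yes; X ∈ τ? Yes.
Axiom (T2/T3): check pairwise unions and intersections of members of τ.
Counterexample for (T3): {58, 60, 61} ∩ {60, 61, 62} = {60, 61} ∉ τ. Therefore τ is NOT a topology.


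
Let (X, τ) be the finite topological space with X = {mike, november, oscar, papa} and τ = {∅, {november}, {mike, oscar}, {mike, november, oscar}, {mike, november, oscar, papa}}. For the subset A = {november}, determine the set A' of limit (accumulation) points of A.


A' = {papa}

For each x ∈ X, list the open sets U ∈ τ with x ∈ U, then check whether U ∩ (A ∖ {x}) ≠ ∅ for every such U.
  x = mike: open {mike, oscar} ∋ x has {mike, oscar} ∩ (A ∖ {mike}) = ∅, so x is NOT a limit point.
  x = november: open {november} ∋ x has {november} ∩ (A ∖ {november}) = ∅, so x is NOT a limit point.
  x = oscar: open {mike, oscar} ∋ x has {mike, oscar} ∩ (A ∖ {oscar}) = ∅, so x is NOT a limit point.
  x = papa: opens ∋ x are {mike, november, oscar, papa}; each meets A ∖ {papa}, so x IS a limit point.
Collecting: A' = {papa}.


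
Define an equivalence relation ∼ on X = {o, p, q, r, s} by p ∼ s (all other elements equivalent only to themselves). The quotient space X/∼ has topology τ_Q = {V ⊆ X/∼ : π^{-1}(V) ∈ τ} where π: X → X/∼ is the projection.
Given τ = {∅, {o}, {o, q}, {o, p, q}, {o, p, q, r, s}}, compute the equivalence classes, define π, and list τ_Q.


X/∼ = {[o], [p=s], [q], [r]}; |τ_Q| = 4.

Equivalence classes: [o], [p=s], [q], [r].
Quotient map π: X → X/∼ sends o ↦ [o], p ↦ [p=s], q ↦ [q], r ↦ [r], s ↦ [p=s].
For each subset V ⊆ X/∼, compute π^{-1}(V) ⊆ X and check whether π^{-1}(V) ∈ τ. V is open in τ_Q iff π^{-1}(V) ∈ τ.
  V = {}: π^{-1}(V) = ∅ ∈ τ ✓.
  V = {[o]}: π^{-1}(V) = {o} ∈ τ ✓.
  V = {[p=s]}: π^{-1}(V) = {p, s} ∉ τ ✗.
  V = {[o], [p=s]}: π^{-1}(V) = {o, p, s} ∉ τ ✗.
  V = {[q]}: π^{-1}(V) = {q} ∉ τ ✗.
  V = {[o], [q]}: π^{-1}(V) = {o, q} ∈ τ ✓.
  V = {[p=s], [q]}: π^{-1}(V) = {p, q, s} ∉ τ ✗.
  V = {[o], [p=s], [q]}: π^{-1}(V) = {o, p, q, s} ∉ τ ✗.
  V = {[r]}: π^{-1}(V) = {r} ∉ τ ✗.
  V = {[o], [r]}: π^{-1}(V) = {o, r} ∉ τ ✗.
  V = {[p=s], [r]}: π^{-1}(V) = {p, r, s} ∉ τ ✗.
  V = {[o], [p=s], [r]}: π^{-1}(V) = {o, p, r, s} ∉ τ ✗.
  V = {[q], [r]}: π^{-1}(V) = {q, r} ∉ τ ✗.
  V = {[o], [q], [r]}: π^{-1}(V) = {o, q, r} ∉ τ ✗.
  V = {[p=s], [q], [r]}: π^{-1}(V) = {p, q, r, s} ∉ τ ✗.
  V = {[o], [p=s], [q], [r]}: π^{-1}(V) = {o, p, q, r, s} ∈ τ ✓.
Open sets in the quotient: τ_Q = {{}, {[o]}, {[o], [q]}, {[o], [p=s], [q], [r]}} (4 elements).


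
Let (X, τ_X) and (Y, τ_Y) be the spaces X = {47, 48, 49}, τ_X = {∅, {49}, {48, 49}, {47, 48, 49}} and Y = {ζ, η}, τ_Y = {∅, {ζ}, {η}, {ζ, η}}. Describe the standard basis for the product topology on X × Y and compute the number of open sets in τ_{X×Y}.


Basis B = {∅ × ∅, {49} × {ζ}, {49} × {η}, {48, 49} × {ζ}, {48, 49} × {η}, {49} × {ζ, η}, {47, 48, 49} × {ζ}, {47, 48, 49} × {η}, {48, 49} × {ζ, η}, {47, 48, 49} × {ζ, η}}; |τ_{X×Y}| = 16.

Enumerate products U × V with U ∈ τ_X, V ∈ τ_Y (deduplicated):
  ∅ × ∅ = {} (∅)
  {49} × {ζ} = {(49,ζ)}
  {49} × {η} = {(49,η)}
  {48, 49} × {ζ} = {(48,ζ), (49,ζ)}
  {48, 49} × {η} = {(48,η), (49,η)}
  {49} × {ζ, η} = {(49,ζ), (49,η)}
  {47, 48, 49} × {ζ} = {(47,ζ), (48,ζ), (49,ζ)}
  {47, 48, 49} × {η} = {(47,η), (48,η), (49,η)}
  {48, 49} × {ζ, η} = {(48,ζ), (48,η), (49,ζ), (49,η)}
  {47, 48, 49} × {ζ, η} = {(47,ζ), (47,η), (48,ζ), (48,η), (49,ζ), (49,η)}
These 10 distinct sets form the basis B.
Close under arbitrary unions to get τ_{X×Y}; counting gives |τ_{X×Y}| = 16.
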